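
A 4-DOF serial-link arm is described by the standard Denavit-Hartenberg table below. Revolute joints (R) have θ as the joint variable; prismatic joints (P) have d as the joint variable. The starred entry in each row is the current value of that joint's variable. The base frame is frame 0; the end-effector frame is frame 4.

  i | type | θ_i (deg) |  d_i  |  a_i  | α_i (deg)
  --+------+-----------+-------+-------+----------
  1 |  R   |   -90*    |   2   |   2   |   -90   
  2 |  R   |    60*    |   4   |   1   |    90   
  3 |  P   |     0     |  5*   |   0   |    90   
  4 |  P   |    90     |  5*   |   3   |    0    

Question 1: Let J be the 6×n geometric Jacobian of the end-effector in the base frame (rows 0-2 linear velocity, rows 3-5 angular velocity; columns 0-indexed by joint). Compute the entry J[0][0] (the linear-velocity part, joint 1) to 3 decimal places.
axis z_0 = ẑ; lever o_n−o_0 = (-1.0000,-9.4282,5.1340)
cross product → J_v[:, 0] = (9.4282,-1.0000,0.0000)
J_ω[:, 0] = z_0
entry J[0][0] = 9.4282

9.428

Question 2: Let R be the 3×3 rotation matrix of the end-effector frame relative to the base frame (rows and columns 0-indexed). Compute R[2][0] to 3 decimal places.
0.500

End-effector x-axis (col 0 of R) = (0.0000,-0.8660,0.5000)
R[2][0] = 0.5000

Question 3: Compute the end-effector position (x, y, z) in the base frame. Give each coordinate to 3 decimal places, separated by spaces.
-1.000 -9.428 5.134

after link 1: o_1 = (0.0000, -2.0000, 2.0000)
after link 2: o_2 = (4.0000, -2.5000, 1.1340)
after link 3: o_3 = (4.0000, -6.8301, 3.6340)
after link 4: o_4 = (-1.0000, -9.4282, 5.1340)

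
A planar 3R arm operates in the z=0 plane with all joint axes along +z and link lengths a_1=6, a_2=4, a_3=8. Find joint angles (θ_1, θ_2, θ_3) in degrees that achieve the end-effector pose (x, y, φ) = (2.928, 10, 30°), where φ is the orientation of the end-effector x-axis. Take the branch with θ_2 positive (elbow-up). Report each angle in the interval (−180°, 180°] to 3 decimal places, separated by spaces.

wrist centre = target − a_3·(cos φ, sin φ) = (-4.0002, 6.0000)
cos θ_2 = (52.0016−6²−4²)/(2·6·4) = 0.0000; θ_2 = 89.9981° (elbow-up)
β = atan2(6.0000,-4.0002) = 123.6914°; ψ = atan2(4.0000,6.0001) = 33.6895°
θ_1 = β − ψ = 90.0019°
θ_3 = φ − θ_1 − θ_2 = -150.0000° (wrapped to (-180°,180°])

90.002 89.998 -150.000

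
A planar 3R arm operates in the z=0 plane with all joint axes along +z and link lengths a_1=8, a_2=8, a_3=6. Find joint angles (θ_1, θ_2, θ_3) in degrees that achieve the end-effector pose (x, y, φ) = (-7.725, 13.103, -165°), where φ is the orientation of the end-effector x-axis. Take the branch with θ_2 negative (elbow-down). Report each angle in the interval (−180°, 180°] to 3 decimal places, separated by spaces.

wrist centre = target − a_3·(cos φ, sin φ) = (-1.9294, 14.6559)
cos θ_2 = (218.5186−8²−8²)/(2·8·8) = 0.7072; θ_2 = -44.9944° (elbow-down)
β = atan2(14.6559,-1.9294) = 97.4998°; ψ = atan2(-5.6563,13.6574) = -22.4972°
θ_1 = β − ψ = 119.9970°
θ_3 = φ − θ_1 − θ_2 = 119.9973° (wrapped to (-180°,180°])

119.997 -44.994 119.997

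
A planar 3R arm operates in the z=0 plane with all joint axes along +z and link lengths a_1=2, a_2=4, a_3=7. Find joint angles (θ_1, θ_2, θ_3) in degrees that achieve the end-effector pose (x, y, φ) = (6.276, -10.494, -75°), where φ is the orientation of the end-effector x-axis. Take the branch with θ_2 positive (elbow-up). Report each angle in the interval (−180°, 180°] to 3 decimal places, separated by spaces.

wrist centre = target − a_3·(cos φ, sin φ) = (4.4643, -3.7325)
cos θ_2 = (33.8614−2²−4²)/(2·2·4) = 0.8663; θ_2 = 29.9644° (elbow-up)
β = atan2(-3.7325,4.4643) = -39.8986°; ψ = atan2(1.9978,5.4653) = 20.0798°
θ_1 = β − ψ = -59.9784°
θ_3 = φ − θ_1 − θ_2 = -44.9860° (wrapped to (-180°,180°])

-59.978 29.964 -44.986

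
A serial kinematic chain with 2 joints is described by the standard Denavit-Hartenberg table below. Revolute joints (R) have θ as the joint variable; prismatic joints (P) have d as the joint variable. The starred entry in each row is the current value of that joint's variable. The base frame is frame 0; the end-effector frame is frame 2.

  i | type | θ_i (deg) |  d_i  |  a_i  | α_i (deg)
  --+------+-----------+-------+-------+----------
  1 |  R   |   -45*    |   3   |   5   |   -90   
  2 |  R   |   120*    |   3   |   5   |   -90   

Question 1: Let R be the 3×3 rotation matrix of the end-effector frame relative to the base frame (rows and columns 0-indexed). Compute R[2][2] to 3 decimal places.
0.500

End-effector z-axis (col 2 of R) = (-0.6124,0.6124,0.5000)
R[2][2] = 0.5000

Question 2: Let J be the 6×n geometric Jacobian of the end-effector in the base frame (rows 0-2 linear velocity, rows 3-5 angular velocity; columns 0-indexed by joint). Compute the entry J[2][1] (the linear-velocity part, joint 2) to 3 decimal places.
2.500

axis z_1 = (0.7071,0.7071,0.0000); lever o_n−o_1 = (0.3536,3.8891,-4.3301)
cross product → J_v[:, 1] = (-3.0619,3.0619,2.5000)
J_ω[:, 1] = z_1
entry J[2][1] = 2.5000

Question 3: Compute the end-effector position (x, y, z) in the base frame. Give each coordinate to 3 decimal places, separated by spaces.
after link 1: o_1 = (3.5355, -3.5355, 3.0000)
after link 2: o_2 = (3.8891, 0.3536, -1.3301)

3.889 0.354 -1.330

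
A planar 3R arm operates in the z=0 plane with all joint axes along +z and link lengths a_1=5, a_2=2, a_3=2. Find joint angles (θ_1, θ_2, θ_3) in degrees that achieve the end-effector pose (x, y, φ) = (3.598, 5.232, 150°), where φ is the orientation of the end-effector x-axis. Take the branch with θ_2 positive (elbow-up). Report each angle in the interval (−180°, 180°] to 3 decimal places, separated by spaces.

wrist centre = target − a_3·(cos φ, sin φ) = (5.3301, 4.2320)
cos θ_2 = (46.3193−5²−2²)/(2·5·2) = 0.8660; θ_2 = 30.0071° (elbow-up)
β = atan2(4.2320,5.3301) = 38.4492°; ψ = atan2(1.0002,6.7319) = 8.4511°
θ_1 = β − ψ = 29.9981°
θ_3 = φ − θ_1 − θ_2 = 89.9948° (wrapped to (-180°,180°])

29.998 30.007 89.995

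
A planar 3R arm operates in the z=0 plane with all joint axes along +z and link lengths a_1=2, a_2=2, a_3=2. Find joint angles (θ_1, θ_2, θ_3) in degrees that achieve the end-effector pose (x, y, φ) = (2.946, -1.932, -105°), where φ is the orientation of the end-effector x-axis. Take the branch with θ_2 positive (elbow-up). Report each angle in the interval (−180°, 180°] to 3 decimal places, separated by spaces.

wrist centre = target − a_3·(cos φ, sin φ) = (3.4636, -0.0001)
cos θ_2 = (11.9968−2²−2²)/(2·2·2) = 0.4996; θ_2 = 60.0266° (elbow-up)
β = atan2(-0.0001,3.4636) = -0.0025°; ψ = atan2(1.7325,2.9992) = 30.0133°
θ_1 = β − ψ = -30.0157°
θ_3 = φ − θ_1 − θ_2 = -135.0108° (wrapped to (-180°,180°])

-30.016 60.027 -135.011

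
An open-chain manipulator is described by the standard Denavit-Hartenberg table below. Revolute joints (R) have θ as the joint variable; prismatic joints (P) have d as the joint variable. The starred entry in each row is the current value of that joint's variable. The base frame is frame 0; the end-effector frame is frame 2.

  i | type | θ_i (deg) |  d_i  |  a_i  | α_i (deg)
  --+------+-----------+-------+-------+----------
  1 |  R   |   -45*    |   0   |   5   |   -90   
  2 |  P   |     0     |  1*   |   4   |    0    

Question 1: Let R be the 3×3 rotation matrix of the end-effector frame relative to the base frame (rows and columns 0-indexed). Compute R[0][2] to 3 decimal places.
0.707

End-effector z-axis (col 2 of R) = (0.7071,0.7071,0.0000)
R[0][2] = 0.7071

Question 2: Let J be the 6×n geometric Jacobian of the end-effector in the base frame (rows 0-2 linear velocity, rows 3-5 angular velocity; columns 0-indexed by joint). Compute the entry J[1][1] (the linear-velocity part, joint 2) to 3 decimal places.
0.707

prismatic axis z_1 = (0.7071,0.7071,0.0000)
J_v[:, 1] = z_1; J_ω[:, 1] = (0,0,0)
entry J[1][1] = 0.7071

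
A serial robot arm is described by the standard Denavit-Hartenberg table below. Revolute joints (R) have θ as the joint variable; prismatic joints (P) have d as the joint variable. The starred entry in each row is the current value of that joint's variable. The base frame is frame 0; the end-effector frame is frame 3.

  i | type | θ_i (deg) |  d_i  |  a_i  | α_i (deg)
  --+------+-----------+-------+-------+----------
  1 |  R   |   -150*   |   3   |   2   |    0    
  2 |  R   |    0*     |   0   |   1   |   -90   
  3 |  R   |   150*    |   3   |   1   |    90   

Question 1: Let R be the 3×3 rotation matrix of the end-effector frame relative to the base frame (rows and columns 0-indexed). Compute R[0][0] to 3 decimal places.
End-effector x-axis (col 0 of R) = (0.7500,0.4330,-0.5000)
R[0][0] = 0.7500

0.750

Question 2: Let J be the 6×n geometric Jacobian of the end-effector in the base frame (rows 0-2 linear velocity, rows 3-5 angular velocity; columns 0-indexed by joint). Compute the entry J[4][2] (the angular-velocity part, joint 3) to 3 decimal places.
-0.866

axis z_2 = (0.5000,-0.8660,0.0000); lever o_n−o_2 = (2.2500,-2.1651,-0.5000)
cross product → J_v[:, 2] = (0.4330,0.2500,0.8660)
J_ω[:, 2] = z_2
entry J[4][2] = -0.8660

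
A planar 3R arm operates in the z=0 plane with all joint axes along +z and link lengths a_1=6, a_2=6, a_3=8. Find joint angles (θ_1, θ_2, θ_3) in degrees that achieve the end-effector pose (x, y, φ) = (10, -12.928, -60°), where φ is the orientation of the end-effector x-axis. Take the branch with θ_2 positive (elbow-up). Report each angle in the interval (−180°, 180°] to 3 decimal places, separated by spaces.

-90.000 90.002 -60.002

wrist centre = target − a_3·(cos φ, sin φ) = (6.0000, -5.9998)
cos θ_2 = (71.9976−6²−6²)/(2·6·6) = -0.0000; θ_2 = 90.0019° (elbow-up)
β = atan2(-5.9998,6.0000) = -44.9990°; ψ = atan2(6.0000,5.9998) = 45.0010°
θ_1 = β − ψ = -90.0000°
θ_3 = φ − θ_1 − θ_2 = -60.0019° (wrapped to (-180°,180°])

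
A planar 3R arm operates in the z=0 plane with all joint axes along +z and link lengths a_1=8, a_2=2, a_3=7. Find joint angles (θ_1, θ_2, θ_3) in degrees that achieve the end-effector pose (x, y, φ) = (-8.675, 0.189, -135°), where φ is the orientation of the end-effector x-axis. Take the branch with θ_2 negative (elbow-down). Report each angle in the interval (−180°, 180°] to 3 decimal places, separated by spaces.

135.002 -150.011 -119.991

wrist centre = target − a_3·(cos φ, sin φ) = (-3.7253, 5.1387)
cos θ_2 = (40.2842−8²−2²)/(2·8·2) = -0.8661; θ_2 = -150.0106° (elbow-down)
β = atan2(5.1387,-3.7253) = 125.9396°; ψ = atan2(-0.9997,6.2678) = -9.0621°
θ_1 = β − ψ = 135.0017°
θ_3 = φ − θ_1 − θ_2 = -119.9911° (wrapped to (-180°,180°])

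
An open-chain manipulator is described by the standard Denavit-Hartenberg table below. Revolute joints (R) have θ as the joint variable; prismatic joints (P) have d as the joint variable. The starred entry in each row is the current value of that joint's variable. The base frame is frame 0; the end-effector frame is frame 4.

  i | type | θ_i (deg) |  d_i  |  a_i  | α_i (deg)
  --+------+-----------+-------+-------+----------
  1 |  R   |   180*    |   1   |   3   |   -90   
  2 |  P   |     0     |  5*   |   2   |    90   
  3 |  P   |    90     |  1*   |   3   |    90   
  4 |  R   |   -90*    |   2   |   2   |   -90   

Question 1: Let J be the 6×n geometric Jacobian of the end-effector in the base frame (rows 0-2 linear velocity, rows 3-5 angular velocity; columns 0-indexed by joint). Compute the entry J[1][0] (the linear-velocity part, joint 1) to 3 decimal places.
axis z_0 = ẑ; lever o_n−o_0 = (-7.0000,-8.0000,0.0000)
cross product → J_v[:, 0] = (8.0000,-7.0000,0.0000)
J_ω[:, 0] = z_0
entry J[1][0] = -7.0000

-7.000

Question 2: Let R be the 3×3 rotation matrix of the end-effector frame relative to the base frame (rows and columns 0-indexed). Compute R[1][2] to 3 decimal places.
-1.000

End-effector z-axis (col 2 of R) = (-0.0000,-1.0000,0.0000)
R[1][2] = -1.0000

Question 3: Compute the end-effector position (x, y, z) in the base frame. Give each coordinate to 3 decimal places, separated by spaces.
after link 1: o_1 = (-3.0000, 0.0000, 1.0000)
after link 2: o_2 = (-5.0000, -5.0000, 1.0000)
after link 3: o_3 = (-5.0000, -8.0000, 2.0000)
after link 4: o_4 = (-7.0000, -8.0000, 0.0000)

-7.000 -8.000 0.000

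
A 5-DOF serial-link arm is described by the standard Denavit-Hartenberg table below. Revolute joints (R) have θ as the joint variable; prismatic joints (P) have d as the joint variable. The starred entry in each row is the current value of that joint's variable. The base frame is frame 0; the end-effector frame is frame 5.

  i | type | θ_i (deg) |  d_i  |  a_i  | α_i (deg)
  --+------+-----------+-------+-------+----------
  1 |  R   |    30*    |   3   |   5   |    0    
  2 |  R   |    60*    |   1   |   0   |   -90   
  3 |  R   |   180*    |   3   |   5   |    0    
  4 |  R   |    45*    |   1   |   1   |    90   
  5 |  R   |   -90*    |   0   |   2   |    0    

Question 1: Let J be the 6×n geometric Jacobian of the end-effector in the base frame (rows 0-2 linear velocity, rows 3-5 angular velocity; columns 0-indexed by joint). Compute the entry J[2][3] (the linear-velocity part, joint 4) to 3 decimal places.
axis z_3 = (-1.0000,0.0000,0.0000); lever o_n−o_3 = (1.0000,-0.7071,0.7071)
cross product → J_v[:, 3] = (0.0000,0.7071,0.7071)
J_ω[:, 3] = z_3
entry J[2][3] = 0.7071

0.707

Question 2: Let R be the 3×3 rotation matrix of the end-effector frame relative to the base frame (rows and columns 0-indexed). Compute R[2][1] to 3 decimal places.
0.707

End-effector y-axis (col 1 of R) = (-0.0000,-0.7071,0.7071)
R[2][1] = 0.7071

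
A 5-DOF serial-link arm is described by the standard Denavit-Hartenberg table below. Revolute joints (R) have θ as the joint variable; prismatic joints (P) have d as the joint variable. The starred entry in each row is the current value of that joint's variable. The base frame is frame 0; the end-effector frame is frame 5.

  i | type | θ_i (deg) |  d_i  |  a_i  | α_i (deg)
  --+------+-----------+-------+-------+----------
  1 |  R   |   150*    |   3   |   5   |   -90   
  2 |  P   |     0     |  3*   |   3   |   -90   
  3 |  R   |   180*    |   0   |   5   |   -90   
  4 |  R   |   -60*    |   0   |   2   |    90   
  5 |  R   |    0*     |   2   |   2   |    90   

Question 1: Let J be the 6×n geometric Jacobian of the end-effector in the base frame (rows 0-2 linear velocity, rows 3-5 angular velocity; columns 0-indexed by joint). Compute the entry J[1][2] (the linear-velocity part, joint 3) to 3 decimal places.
-4.562

axis z_2 = (-0.0000,-0.0000,-1.0000); lever o_n−o_2 = (4.5622,-2.6340,-4.4641)
cross product → J_v[:, 2] = (-2.6340,-4.5622,0.0000)
J_ω[:, 2] = z_2
entry J[1][2] = -4.5622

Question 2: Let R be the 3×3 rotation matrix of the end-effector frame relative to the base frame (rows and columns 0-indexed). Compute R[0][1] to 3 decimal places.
-0.750

End-effector y-axis (col 1 of R) = (-0.7500,0.4330,-0.5000)
R[0][1] = -0.7500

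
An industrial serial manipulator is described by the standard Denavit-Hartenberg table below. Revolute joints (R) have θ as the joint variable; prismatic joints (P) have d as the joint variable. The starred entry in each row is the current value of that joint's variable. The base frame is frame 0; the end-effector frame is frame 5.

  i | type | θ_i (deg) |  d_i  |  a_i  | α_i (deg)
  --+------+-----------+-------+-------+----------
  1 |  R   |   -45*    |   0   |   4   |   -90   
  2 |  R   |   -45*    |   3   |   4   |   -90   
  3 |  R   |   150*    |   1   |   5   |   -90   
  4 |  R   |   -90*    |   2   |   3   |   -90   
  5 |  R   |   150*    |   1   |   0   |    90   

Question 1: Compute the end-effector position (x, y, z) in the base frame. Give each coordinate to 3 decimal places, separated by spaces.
after link 1: o_1 = (2.8284, -2.8284, 0.0000)
after link 2: o_2 = (6.9497, -2.7071, 2.8284)
after link 3: o_3 = (3.5169, -2.8098, -0.9405)
after link 4: o_4 = (5.7417, -2.5851, -3.7690)
after link 5: o_5 = (4.9551, -2.5056, -4.3813)

4.955 -2.506 -4.381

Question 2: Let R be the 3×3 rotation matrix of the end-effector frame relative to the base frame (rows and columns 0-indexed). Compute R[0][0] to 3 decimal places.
-0.614

End-effector x-axis (col 0 of R) = (-0.6142,0.0018,0.7891)
R[0][0] = -0.6142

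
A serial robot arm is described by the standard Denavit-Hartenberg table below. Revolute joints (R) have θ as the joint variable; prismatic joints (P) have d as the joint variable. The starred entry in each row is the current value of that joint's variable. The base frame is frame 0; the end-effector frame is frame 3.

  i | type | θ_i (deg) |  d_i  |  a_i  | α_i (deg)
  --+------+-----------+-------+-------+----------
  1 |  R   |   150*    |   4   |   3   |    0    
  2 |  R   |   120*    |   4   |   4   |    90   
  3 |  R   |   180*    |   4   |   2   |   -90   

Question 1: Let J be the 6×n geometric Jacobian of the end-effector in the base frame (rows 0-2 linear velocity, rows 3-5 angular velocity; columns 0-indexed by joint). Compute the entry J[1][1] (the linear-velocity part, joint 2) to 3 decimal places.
-4.000

axis z_1 = (0.0000,0.0000,1.0000); lever o_n−o_1 = (-4.0000,-2.0000,4.0000)
cross product → J_v[:, 1] = (2.0000,-4.0000,0.0000)
J_ω[:, 1] = z_1
entry J[1][1] = -4.0000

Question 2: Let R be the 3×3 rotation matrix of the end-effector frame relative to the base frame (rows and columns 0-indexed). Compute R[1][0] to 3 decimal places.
End-effector x-axis (col 0 of R) = (0.0000,1.0000,0.0000)
R[1][0] = 1.0000

1.000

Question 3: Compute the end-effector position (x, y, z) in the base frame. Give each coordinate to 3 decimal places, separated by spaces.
-6.598 -0.500 8.000

after link 1: o_1 = (-2.5981, 1.5000, 4.0000)
after link 2: o_2 = (-2.5981, -2.5000, 8.0000)
after link 3: o_3 = (-6.5981, -0.5000, 8.0000)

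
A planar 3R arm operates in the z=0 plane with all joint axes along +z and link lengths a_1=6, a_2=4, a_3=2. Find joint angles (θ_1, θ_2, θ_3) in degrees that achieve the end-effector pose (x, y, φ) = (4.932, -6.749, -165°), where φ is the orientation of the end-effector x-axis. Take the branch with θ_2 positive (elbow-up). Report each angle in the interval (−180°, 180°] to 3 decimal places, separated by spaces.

wrist centre = target − a_3·(cos φ, sin φ) = (6.8639, -6.2314)
cos θ_2 = (85.9423−6²−4²)/(2·6·4) = 0.7071; θ_2 = 44.9980° (elbow-up)
β = atan2(-6.2314,6.8639) = -42.2348°; ψ = atan2(2.8283,8.8285) = 17.7635°
θ_1 = β − ψ = -59.9983°
θ_3 = φ − θ_1 − θ_2 = -149.9997° (wrapped to (-180°,180°])

-59.998 44.998 -150.000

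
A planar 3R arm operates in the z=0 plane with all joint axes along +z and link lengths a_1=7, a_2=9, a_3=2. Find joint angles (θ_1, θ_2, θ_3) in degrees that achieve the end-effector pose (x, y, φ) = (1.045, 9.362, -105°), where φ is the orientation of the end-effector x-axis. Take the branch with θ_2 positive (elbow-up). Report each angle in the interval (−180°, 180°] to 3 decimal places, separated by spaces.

29.995 90.003 135.001

wrist centre = target − a_3·(cos φ, sin φ) = (1.5626, 11.2939)
cos θ_2 = (129.9929−7²−9²)/(2·7·9) = -0.0001; θ_2 = 90.0032° (elbow-up)
β = atan2(11.2939,1.5626) = 82.1225°; ψ = atan2(9.0000,6.9995) = 52.1270°
θ_1 = β − ψ = 29.9954°
θ_3 = φ − θ_1 − θ_2 = 135.0013° (wrapped to (-180°,180°])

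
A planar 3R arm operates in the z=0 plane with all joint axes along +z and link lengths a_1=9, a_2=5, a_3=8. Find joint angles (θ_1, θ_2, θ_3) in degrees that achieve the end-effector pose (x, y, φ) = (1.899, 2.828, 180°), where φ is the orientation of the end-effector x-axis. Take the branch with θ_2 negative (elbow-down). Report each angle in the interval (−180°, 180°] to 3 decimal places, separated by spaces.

wrist centre = target − a_3·(cos φ, sin φ) = (9.8990, 2.8280)
cos θ_2 = (105.9878−9²−5²)/(2·9·5) = -0.0001; θ_2 = -90.0078° (elbow-down)
β = atan2(2.8280,9.8990) = 15.9439°; ψ = atan2(-5.0000,8.9993) = -29.0564°
θ_1 = β − ψ = 45.0003°
θ_3 = φ − θ_1 − θ_2 = -134.9925° (wrapped to (-180°,180°])

45.000 -90.008 -134.993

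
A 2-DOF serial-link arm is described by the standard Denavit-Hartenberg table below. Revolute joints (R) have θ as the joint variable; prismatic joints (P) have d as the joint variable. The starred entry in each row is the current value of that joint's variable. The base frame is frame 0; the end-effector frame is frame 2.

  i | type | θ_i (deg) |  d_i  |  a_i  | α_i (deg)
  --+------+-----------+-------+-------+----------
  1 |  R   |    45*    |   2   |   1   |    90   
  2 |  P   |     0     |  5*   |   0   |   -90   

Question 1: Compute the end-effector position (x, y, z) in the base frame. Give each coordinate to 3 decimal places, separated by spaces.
after link 1: o_1 = (0.7071, 0.7071, 2.0000)
after link 2: o_2 = (4.2426, -2.8284, 2.0000)

4.243 -2.828 2.000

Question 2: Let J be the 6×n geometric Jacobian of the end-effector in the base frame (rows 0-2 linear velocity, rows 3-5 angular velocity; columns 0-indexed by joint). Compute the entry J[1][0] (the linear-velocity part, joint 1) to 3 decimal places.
axis z_0 = ẑ; lever o_n−o_0 = (4.2426,-2.8284,2.0000)
cross product → J_v[:, 0] = (2.8284,4.2426,-0.0000)
J_ω[:, 0] = z_0
entry J[1][0] = 4.2426

4.243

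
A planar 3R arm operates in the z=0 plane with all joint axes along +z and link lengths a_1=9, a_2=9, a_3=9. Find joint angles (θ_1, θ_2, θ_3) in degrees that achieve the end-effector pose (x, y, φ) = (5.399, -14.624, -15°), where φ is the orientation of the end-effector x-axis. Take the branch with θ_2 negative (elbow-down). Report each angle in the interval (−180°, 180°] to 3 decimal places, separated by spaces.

wrist centre = target − a_3·(cos φ, sin φ) = (-3.2943, -12.2946)
cos θ_2 = (162.0105−9²−9²)/(2·9·9) = 0.0001; θ_2 = -89.9963° (elbow-down)
β = atan2(-12.2946,-3.2943) = -105.0000°; ψ = atan2(-9.0000,9.0006) = -44.9981°
θ_1 = β − ψ = -60.0018°
θ_3 = φ − θ_1 − θ_2 = 134.9981° (wrapped to (-180°,180°])

-60.002 -89.996 134.998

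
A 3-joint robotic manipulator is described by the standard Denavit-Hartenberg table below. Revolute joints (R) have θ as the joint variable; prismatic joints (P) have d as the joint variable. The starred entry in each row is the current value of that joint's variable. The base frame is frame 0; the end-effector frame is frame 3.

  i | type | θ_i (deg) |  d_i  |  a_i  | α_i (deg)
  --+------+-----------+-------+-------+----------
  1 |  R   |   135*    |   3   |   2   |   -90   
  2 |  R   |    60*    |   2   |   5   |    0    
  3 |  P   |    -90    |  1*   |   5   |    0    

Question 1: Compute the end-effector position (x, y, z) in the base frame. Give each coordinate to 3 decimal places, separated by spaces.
-8.365 4.123 1.170

after link 1: o_1 = (-1.4142, 1.4142, 3.0000)
after link 2: o_2 = (-4.5962, 1.7678, -1.3301)
after link 3: o_3 = (-8.3652, 4.1225, 1.1699)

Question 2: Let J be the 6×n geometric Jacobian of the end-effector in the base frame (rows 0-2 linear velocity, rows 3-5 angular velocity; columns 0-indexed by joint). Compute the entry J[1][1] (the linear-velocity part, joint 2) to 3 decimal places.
-1.294

axis z_1 = (-0.7071,-0.7071,0.0000); lever o_n−o_1 = (-6.9509,2.7083,-1.8301)
cross product → J_v[:, 1] = (1.2941,-1.2941,-6.8301)
J_ω[:, 1] = z_1
entry J[1][1] = -1.2941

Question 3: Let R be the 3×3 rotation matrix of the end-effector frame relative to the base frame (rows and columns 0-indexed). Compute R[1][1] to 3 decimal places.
End-effector y-axis (col 1 of R) = (-0.3536,0.3536,-0.8660)
R[1][1] = 0.3536

0.354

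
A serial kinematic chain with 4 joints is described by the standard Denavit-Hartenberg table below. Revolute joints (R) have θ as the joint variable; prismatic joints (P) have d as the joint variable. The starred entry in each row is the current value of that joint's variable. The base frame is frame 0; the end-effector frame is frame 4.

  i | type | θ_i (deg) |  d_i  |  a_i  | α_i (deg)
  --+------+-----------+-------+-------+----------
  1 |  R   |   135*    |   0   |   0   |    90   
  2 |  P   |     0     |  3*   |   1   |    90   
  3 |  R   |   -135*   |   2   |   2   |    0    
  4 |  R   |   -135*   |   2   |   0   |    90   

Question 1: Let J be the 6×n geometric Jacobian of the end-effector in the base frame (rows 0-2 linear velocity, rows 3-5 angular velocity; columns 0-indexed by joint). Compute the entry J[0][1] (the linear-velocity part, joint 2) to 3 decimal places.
prismatic axis z_1 = (0.7071,0.7071,0.0000)
J_v[:, 1] = z_1; J_ω[:, 1] = (0,0,0)
entry J[0][1] = 0.7071

0.707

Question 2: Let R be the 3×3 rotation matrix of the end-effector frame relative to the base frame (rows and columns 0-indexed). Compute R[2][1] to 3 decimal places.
End-effector y-axis (col 1 of R) = (0.0000,0.0000,-1.0000)
R[2][1] = -1.0000

-1.000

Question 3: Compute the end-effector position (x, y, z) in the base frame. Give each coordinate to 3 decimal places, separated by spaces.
1.414 0.828 -4.000

after link 1: o_1 = (0.0000, 0.0000, 0.0000)
after link 2: o_2 = (1.4142, 2.8284, 0.0000)
after link 3: o_3 = (1.4142, 0.8284, -2.0000)
after link 4: o_4 = (1.4142, 0.8284, -4.0000)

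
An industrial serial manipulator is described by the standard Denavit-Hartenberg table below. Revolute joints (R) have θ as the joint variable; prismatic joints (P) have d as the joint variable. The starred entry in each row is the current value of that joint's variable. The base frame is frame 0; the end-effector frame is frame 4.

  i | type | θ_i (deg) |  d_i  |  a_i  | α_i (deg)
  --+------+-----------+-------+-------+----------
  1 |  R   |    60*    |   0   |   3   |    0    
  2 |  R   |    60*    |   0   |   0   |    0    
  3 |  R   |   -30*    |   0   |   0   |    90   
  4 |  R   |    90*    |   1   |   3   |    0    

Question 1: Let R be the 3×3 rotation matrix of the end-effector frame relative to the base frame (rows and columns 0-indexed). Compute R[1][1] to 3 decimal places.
-1.000

End-effector y-axis (col 1 of R) = (-0.0000,-1.0000,0.0000)
R[1][1] = -1.0000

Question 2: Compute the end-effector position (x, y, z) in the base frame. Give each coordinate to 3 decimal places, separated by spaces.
2.500 2.598 3.000

after link 1: o_1 = (1.5000, 2.5981, 0.0000)
after link 2: o_2 = (1.5000, 2.5981, 0.0000)
after link 3: o_3 = (1.5000, 2.5981, 0.0000)
after link 4: o_4 = (2.5000, 2.5981, 3.0000)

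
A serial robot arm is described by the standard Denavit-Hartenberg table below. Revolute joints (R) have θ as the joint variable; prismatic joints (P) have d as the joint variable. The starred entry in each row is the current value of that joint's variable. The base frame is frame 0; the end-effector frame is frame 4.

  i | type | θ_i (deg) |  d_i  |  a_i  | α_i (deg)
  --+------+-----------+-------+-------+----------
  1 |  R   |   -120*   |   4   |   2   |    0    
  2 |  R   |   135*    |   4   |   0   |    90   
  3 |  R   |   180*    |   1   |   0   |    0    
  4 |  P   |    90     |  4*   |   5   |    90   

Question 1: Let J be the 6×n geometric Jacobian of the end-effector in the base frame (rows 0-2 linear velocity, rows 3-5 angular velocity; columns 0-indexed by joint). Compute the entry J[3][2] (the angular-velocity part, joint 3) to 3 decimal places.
0.259

axis z_2 = (0.2588,-0.9659,0.0000); lever o_n−o_2 = (1.2941,-4.8296,-5.0000)
cross product → J_v[:, 2] = (4.8296,1.2941,-0.0000)
J_ω[:, 2] = z_2
entry J[3][2] = 0.2588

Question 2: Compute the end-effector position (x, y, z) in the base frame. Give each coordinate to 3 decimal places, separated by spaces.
after link 1: o_1 = (-1.0000, -1.7321, 4.0000)
after link 2: o_2 = (-1.0000, -1.7321, 8.0000)
after link 3: o_3 = (-0.7412, -2.6980, 8.0000)
after link 4: o_4 = (0.2941, -6.5617, 3.0000)

0.294 -6.562 3.000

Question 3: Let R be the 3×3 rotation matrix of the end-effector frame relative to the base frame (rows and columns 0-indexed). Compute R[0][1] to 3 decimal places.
0.259

End-effector y-axis (col 1 of R) = (0.2588,-0.9659,0.0000)
R[0][1] = 0.2588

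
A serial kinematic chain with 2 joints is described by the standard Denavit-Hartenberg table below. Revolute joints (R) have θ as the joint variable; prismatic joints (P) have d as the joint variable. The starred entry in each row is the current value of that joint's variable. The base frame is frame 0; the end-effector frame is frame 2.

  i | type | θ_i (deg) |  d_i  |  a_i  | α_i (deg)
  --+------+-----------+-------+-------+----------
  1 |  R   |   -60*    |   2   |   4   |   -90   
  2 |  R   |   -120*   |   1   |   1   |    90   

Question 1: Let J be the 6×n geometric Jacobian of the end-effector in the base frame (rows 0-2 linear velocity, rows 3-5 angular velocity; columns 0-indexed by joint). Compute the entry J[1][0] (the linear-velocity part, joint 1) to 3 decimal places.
2.616

axis z_0 = ẑ; lever o_n−o_0 = (2.6160,-2.5311,2.8660)
cross product → J_v[:, 0] = (2.5311,2.6160,-0.0000)
J_ω[:, 0] = z_0
entry J[1][0] = 2.6160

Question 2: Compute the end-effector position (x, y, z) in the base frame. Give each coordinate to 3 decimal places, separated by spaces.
2.616 -2.531 2.866

after link 1: o_1 = (2.0000, -3.4641, 2.0000)
after link 2: o_2 = (2.6160, -2.5311, 2.8660)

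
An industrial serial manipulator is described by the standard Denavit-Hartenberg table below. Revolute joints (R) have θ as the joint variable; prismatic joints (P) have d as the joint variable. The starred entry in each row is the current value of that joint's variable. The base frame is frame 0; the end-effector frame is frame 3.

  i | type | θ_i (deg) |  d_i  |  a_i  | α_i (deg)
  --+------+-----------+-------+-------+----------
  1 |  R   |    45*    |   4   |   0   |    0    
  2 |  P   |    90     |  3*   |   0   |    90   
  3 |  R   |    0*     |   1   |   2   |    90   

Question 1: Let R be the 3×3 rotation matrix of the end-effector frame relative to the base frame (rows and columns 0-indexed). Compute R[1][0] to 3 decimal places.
End-effector x-axis (col 0 of R) = (-0.7071,0.7071,0.0000)
R[1][0] = 0.7071

0.707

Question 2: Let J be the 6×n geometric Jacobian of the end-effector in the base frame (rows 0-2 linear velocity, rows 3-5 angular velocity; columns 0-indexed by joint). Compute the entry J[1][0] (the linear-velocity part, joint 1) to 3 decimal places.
axis z_0 = ẑ; lever o_n−o_0 = (-0.7071,2.1213,7.0000)
cross product → J_v[:, 0] = (-2.1213,-0.7071,0.0000)
J_ω[:, 0] = z_0
entry J[1][0] = -0.7071

-0.707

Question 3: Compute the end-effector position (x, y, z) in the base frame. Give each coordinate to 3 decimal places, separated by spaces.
-0.707 2.121 7.000

after link 1: o_1 = (0.0000, 0.0000, 4.0000)
after link 2: o_2 = (0.0000, 0.0000, 7.0000)
after link 3: o_3 = (-0.7071, 2.1213, 7.0000)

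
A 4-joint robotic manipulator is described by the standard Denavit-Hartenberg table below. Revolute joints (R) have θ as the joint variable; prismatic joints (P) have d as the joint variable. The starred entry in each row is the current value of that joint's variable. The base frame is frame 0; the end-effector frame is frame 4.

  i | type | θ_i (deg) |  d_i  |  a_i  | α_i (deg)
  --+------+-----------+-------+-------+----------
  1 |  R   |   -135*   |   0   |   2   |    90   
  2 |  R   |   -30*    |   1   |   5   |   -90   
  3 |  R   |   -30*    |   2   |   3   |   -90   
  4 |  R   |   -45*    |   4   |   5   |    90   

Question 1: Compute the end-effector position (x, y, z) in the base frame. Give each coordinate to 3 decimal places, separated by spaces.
after link 1: o_1 = (-1.4142, -1.4142, 0.0000)
after link 2: o_2 = (-5.1832, -3.7690, -2.5000)
after link 3: o_3 = (-8.5419, -5.0064, -2.0670)
after link 4: o_4 = (-11.6922, -10.5556, -1.5361)

-11.692 -10.556 -1.536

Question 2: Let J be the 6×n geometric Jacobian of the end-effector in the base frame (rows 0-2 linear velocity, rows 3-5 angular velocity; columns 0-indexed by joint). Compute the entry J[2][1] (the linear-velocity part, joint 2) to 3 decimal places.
axis z_1 = (-0.7071,0.7071,0.0000); lever o_n−o_1 = (-10.2780,-9.1414,-1.5361)
cross product → J_v[:, 1] = (-1.0862,-1.0862,13.7316)
J_ω[:, 1] = z_1
entry J[2][1] = 13.7316

13.732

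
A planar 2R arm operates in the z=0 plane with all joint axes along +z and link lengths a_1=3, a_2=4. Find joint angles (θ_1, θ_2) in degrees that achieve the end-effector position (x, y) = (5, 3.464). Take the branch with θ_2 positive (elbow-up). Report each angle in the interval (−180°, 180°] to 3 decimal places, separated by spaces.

-0.002 60.002

cos θ_2 = (36.9993−3²−4²)/(2·3·4) = 0.5000; θ_2 = 60.0019° (elbow-up)
β = atan2(3.4640,5.0000) = 34.7142°; ψ = atan2(3.4642,4.9999) = 34.7162°
θ_1 = β − ψ = -0.0019°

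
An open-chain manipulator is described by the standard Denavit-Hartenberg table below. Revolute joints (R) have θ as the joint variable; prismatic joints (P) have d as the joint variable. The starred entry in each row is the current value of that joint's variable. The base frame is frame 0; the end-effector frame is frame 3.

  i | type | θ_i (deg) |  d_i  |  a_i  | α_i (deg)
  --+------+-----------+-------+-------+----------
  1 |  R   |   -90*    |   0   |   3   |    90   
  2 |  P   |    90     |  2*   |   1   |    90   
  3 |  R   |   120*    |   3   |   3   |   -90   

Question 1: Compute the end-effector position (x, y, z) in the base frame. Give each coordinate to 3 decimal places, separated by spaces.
-4.598 -6.000 -0.500

after link 1: o_1 = (0.0000, -3.0000, 0.0000)
after link 2: o_2 = (-2.0000, -3.0000, 1.0000)
after link 3: o_3 = (-4.5981, -6.0000, -0.5000)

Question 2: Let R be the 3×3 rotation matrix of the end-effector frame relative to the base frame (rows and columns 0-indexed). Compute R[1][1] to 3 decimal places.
1.000

End-effector y-axis (col 1 of R) = (0.0000,1.0000,0.0000)
R[1][1] = 1.0000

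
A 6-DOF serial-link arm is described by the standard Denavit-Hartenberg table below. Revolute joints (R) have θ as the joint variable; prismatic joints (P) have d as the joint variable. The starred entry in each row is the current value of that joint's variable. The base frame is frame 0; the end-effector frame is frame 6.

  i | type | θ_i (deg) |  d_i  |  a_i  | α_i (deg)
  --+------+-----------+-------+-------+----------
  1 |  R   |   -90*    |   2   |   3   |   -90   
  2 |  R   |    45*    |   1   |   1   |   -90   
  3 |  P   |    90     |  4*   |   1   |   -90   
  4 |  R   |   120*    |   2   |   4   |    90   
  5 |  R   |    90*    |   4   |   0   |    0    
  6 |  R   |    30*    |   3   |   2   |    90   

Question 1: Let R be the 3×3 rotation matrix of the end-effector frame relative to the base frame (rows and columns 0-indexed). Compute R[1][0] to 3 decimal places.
End-effector x-axis (col 0 of R) = (-0.2500,0.9186,0.3062)
R[1][0] = 0.9186

0.919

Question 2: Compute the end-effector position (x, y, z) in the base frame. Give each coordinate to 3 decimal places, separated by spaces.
after link 1: o_1 = (0.0000, -3.0000, 2.0000)
after link 2: o_2 = (1.0000, -3.7071, 1.2929)
after link 3: o_3 = (0.0000, -0.8787, -1.5355)
after link 4: o_4 = (2.0000, -1.9140, 2.3282)
after link 5: o_5 = (-1.4641, -3.3282, 3.7424)
after link 6: o_6 = (-4.5622, -2.5517, 5.4154)

-4.562 -2.552 5.415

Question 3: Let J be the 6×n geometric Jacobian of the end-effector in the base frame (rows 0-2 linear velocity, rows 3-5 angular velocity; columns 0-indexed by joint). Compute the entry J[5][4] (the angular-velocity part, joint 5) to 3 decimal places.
0.354

axis z_4 = (-0.8660,-0.3536,0.3536); lever o_n−o_4 = (-6.5622,-0.6378,3.0872)
cross product → J_v[:, 4] = (-0.8660,0.3536,-1.7678)
J_ω[:, 4] = z_4
entry J[5][4] = 0.3536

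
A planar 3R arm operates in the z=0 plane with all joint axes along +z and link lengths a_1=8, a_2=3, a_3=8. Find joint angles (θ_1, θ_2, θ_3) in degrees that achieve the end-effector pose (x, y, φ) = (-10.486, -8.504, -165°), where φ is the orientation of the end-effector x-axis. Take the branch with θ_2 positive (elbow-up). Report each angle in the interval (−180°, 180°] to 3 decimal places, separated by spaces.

-134.996 120.001 -150.005

wrist centre = target − a_3·(cos φ, sin φ) = (-2.7586, -6.4334)
cos θ_2 = (48.9991−8²−3²)/(2·8·3) = -0.5000; θ_2 = 120.0013° (elbow-up)
β = atan2(-6.4334,-2.7586) = -113.2091°; ψ = atan2(2.5980,6.4999) = 21.7867°
θ_1 = β − ψ = -134.9958°
θ_3 = φ − θ_1 − θ_2 = -150.0054° (wrapped to (-180°,180°])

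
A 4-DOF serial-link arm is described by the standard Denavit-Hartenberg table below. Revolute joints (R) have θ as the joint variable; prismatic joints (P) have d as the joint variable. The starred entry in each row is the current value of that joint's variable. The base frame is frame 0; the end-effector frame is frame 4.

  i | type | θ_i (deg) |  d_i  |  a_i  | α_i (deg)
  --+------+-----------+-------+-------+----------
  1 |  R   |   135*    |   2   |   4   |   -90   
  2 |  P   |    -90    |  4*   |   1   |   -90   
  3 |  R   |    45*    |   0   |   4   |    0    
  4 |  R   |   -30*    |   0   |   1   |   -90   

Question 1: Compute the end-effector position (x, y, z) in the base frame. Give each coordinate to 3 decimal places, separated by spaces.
-3.474 2.183 6.794

after link 1: o_1 = (-2.8284, 2.8284, 2.0000)
after link 2: o_2 = (-5.6569, 0.0000, 3.0000)
after link 3: o_3 = (-3.6569, 2.0000, 5.8284)
after link 4: o_4 = (-3.4738, 2.1830, 6.7944)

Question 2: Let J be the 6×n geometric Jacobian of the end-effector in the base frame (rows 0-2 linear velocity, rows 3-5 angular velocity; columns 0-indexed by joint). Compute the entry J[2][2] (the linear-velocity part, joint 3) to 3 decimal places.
-3.087

axis z_2 = (-0.7071,0.7071,-0.0000); lever o_n−o_2 = (2.1830,2.1830,3.7944)
cross product → J_v[:, 2] = (2.6830,2.6830,-3.0872)
J_ω[:, 2] = z_2
entry J[2][2] = -3.0872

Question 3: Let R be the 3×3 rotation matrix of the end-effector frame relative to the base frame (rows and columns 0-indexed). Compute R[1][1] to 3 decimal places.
-0.707

End-effector y-axis (col 1 of R) = (0.7071,-0.7071,0.0000)
R[1][1] = -0.7071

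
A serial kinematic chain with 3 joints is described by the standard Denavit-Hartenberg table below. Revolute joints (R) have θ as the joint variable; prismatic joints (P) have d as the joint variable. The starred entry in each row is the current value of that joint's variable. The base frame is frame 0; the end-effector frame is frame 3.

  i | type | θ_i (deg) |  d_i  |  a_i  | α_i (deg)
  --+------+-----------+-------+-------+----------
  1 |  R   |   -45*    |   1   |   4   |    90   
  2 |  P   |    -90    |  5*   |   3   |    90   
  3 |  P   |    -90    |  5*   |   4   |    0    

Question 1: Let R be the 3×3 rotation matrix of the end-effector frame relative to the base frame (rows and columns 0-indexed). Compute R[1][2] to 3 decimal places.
End-effector z-axis (col 2 of R) = (-0.7071,0.7071,-0.0000)
R[1][2] = 0.7071

0.707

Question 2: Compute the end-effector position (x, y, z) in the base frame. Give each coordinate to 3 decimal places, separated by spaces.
after link 1: o_1 = (2.8284, -2.8284, 1.0000)
after link 2: o_2 = (-0.7071, -6.3640, -2.0000)
after link 3: o_3 = (-1.4142, -0.0000, -2.0000)

-1.414 -0.000 -2.000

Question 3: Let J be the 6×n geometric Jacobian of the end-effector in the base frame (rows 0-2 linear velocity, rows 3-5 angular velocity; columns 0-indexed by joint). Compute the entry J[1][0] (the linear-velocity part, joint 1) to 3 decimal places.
axis z_0 = ẑ; lever o_n−o_0 = (-1.4142,-0.0000,-2.0000)
cross product → J_v[:, 0] = (0.0000,-1.4142,0.0000)
J_ω[:, 0] = z_0
entry J[1][0] = -1.4142

-1.414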